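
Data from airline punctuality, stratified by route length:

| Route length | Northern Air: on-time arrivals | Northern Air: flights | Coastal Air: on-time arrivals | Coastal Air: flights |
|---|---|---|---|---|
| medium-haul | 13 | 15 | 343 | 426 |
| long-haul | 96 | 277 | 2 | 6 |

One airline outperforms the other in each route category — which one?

Northern Air

Medium-haul: Northern Air 13/15 = 86.7%, Coastal Air 343/426 = 80.5% → Northern Air
Long-haul: Northern Air 96/277 = 34.7%, Coastal Air 2/6 = 33.3% → Northern Air
Northern Air has the higher rate in both groups.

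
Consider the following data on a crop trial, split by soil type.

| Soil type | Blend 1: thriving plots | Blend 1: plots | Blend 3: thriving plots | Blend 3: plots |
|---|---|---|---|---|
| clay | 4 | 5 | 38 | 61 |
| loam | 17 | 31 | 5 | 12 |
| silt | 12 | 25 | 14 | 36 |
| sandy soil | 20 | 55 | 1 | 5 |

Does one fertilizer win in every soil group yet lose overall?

Clay: Blend 1 4/5 = 80.0%, Blend 3 38/61 = 62.3% → Blend 1
Loam: Blend 1 17/31 = 54.8%, Blend 3 5/12 = 41.7% → Blend 1
Silt: Blend 1 12/25 = 48.0%, Blend 3 14/36 = 38.9% → Blend 1
Sandy soil: Blend 1 20/55 = 36.4%, Blend 3 1/5 = 20.0% → Blend 1
Overall: Blend 1 53/116 = 45.7%, Blend 3 58/114 = 50.9% → Blend 3
Blend 1 wins each soil group but Blend 3 wins overall — the comparison reverses. Blend 1's plots skew toward sandy soil, which has a lower base rate.

Yes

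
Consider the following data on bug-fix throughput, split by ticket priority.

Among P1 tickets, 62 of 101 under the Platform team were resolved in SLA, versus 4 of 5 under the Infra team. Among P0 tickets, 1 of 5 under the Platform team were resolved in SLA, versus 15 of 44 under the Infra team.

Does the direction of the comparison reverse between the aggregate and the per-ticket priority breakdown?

Yes

P1: the Platform team 62/101 = 61.4%, the Infra team 4/5 = 80.0% → the Infra team
P0: the Platform team 1/5 = 20.0%, the Infra team 15/44 = 34.1% → the Infra team
Overall: the Platform team 63/106 = 59.4%, the Infra team 19/49 = 38.8% → the Platform team
The Infra team wins each ticket group but the Platform team wins overall — the comparison reverses. The Infra team's tickets skew toward P0, which has a lower base rate.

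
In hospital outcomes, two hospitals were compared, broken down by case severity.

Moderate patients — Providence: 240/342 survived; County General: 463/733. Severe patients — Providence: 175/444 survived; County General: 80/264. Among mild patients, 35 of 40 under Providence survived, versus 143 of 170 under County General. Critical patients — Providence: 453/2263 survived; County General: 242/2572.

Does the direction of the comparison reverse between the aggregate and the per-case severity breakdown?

No

Moderate: Providence 240/342 = 70.2%, County General 463/733 = 63.2% → Providence
Severe: Providence 175/444 = 39.4%, County General 80/264 = 30.3% → Providence
Mild: Providence 35/40 = 87.5%, County General 143/170 = 84.1% → Providence
Critical: Providence 453/2263 = 20.0%, County General 242/2572 = 9.4% → Providence
Overall: Providence 903/3089 = 29.2%, County General 928/3739 = 24.8% → Providence
Providence wins overall and in every case group — no reversal.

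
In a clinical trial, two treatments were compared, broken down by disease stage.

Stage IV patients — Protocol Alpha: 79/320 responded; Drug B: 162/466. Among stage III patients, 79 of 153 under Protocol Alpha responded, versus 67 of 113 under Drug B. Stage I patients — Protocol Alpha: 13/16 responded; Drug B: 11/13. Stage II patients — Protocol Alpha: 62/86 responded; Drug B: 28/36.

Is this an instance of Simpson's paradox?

No

Stage IV: Protocol Alpha 79/320 = 24.7%, Drug B 162/466 = 34.8% → Drug B
Stage III: Protocol Alpha 79/153 = 51.6%, Drug B 67/113 = 59.3% → Drug B
Stage I: Protocol Alpha 13/16 = 81.2%, Drug B 11/13 = 84.6% → Drug B
Stage II: Protocol Alpha 62/86 = 72.1%, Drug B 28/36 = 77.8% → Drug B
Overall: Protocol Alpha 233/575 = 40.5%, Drug B 268/628 = 42.7% → Drug B
Drug B wins overall and in every disease group — no reversal.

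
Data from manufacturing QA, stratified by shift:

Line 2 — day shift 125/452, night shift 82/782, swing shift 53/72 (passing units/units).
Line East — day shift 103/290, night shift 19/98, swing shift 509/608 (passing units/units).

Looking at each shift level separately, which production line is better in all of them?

Line East

Day shift: Line 2 125/452 = 27.7%, Line East 103/290 = 35.5% → Line East
Night shift: Line 2 82/782 = 10.5%, Line East 19/98 = 19.4% → Line East
Swing shift: Line 2 53/72 = 73.6%, Line East 509/608 = 83.7% → Line East
Line East has the higher rate in all 3 groups.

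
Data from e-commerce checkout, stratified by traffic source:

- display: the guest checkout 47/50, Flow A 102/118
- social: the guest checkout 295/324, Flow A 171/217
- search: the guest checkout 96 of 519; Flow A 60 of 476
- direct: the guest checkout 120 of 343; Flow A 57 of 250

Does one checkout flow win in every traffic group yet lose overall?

Display: the guest checkout 47/50 = 94.0%, Flow A 102/118 = 86.4% → the guest checkout
Social: the guest checkout 295/324 = 91.0%, Flow A 171/217 = 78.8% → the guest checkout
Search: the guest checkout 96/519 = 18.5%, Flow A 60/476 = 12.6% → the guest checkout
Direct: the guest checkout 120/343 = 35.0%, Flow A 57/250 = 22.8% → the guest checkout
Overall: the guest checkout 558/1236 = 45.1%, Flow A 390/1061 = 36.8% → the guest checkout
The guest checkout wins overall and in every traffic group — no reversal.

No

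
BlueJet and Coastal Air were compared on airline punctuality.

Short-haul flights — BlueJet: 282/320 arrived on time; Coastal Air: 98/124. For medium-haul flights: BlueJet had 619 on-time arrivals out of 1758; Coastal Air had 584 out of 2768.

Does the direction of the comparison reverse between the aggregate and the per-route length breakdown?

Short-haul: BlueJet 282/320 = 88.1%, Coastal Air 98/124 = 79.0% → BlueJet
Medium-haul: BlueJet 619/1758 = 35.2%, Coastal Air 584/2768 = 21.1% → BlueJet
Overall: BlueJet 901/2078 = 43.4%, Coastal Air 682/2892 = 23.6% → BlueJet
BlueJet wins overall and in every route group — no reversal.

No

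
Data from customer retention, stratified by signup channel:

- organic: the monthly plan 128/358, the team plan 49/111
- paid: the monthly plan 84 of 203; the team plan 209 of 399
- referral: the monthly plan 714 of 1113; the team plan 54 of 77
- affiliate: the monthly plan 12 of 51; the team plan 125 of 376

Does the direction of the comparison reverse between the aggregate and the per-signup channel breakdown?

Yes

Organic: the monthly plan 128/358 = 35.8%, the team plan 49/111 = 44.1% → the team plan
Paid: the monthly plan 84/203 = 41.4%, the team plan 209/399 = 52.4% → the team plan
Referral: the monthly plan 714/1113 = 64.2%, the team plan 54/77 = 70.1% → the team plan
Affiliate: the monthly plan 12/51 = 23.5%, the team plan 125/376 = 33.2% → the team plan
Overall: the monthly plan 938/1725 = 54.4%, the team plan 437/963 = 45.4% → the monthly plan
The team plan wins each signup group but the monthly plan wins overall — the comparison reverses. The team plan's customers skew toward affiliate, which has a lower base rate.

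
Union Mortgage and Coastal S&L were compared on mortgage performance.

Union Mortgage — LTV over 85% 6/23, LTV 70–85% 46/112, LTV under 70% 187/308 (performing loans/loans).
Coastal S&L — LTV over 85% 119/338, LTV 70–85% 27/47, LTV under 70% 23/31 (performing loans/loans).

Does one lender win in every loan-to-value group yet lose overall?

LTV over 85%: Union Mortgage 6/23 = 26.1%, Coastal S&L 119/338 = 35.2% → Coastal S&L
LTV 70–85%: Union Mortgage 46/112 = 41.1%, Coastal S&L 27/47 = 57.4% → Coastal S&L
LTV under 70%: Union Mortgage 187/308 = 60.7%, Coastal S&L 23/31 = 74.2% → Coastal S&L
Overall: Union Mortgage 239/443 = 54.0%, Coastal S&L 169/416 = 40.6% → Union Mortgage
Coastal S&L wins each loan-to-value group but Union Mortgage wins overall — the comparison reverses. Coastal S&L's loans skew toward LTV over 85%, which has a lower base rate.

Yes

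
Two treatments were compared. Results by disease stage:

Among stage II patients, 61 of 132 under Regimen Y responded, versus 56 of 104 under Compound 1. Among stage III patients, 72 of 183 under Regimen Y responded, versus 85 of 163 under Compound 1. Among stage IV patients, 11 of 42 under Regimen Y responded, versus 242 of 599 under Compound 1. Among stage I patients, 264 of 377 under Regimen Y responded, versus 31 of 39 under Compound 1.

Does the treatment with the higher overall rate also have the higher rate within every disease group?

Stage II: Regimen Y 61/132 = 46.2%, Compound 1 56/104 = 53.8% → Compound 1
Stage III: Regimen Y 72/183 = 39.3%, Compound 1 85/163 = 52.1% → Compound 1
Stage IV: Regimen Y 11/42 = 26.2%, Compound 1 242/599 = 40.4% → Compound 1
Stage I: Regimen Y 264/377 = 70.0%, Compound 1 31/39 = 79.5% → Compound 1
Overall: Regimen Y 408/734 = 55.6%, Compound 1 414/905 = 45.7% → Regimen Y
Compound 1 wins each disease group but Regimen Y wins overall — the comparison reverses. Compound 1's patients skew toward stage IV, which has a lower base rate.

No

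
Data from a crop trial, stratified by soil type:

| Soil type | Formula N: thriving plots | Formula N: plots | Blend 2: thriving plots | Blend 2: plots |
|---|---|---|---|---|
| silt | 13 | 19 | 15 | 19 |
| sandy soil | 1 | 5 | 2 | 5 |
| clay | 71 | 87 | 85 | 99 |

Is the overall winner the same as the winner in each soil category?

Yes

Silt: Formula N 13/19 = 68.4%, Blend 2 15/19 = 78.9% → Blend 2
Sandy soil: Formula N 1/5 = 20.0%, Blend 2 2/5 = 40.0% → Blend 2
Clay: Formula N 71/87 = 81.6%, Blend 2 85/99 = 85.9% → Blend 2
Overall: Formula N 85/111 = 76.6%, Blend 2 102/123 = 82.9% → Blend 2
Blend 2 wins overall and in every soil group — no reversal.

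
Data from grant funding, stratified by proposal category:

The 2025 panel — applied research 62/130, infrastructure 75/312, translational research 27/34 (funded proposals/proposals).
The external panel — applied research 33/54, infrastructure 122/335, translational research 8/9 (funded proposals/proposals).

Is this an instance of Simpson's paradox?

Applied research: the 2025 panel 62/130 = 47.7%, the external panel 33/54 = 61.1% → the external panel
Infrastructure: the 2025 panel 75/312 = 24.0%, the external panel 122/335 = 36.4% → the external panel
Translational research: the 2025 panel 27/34 = 79.4%, the external panel 8/9 = 88.9% → the external panel
Overall: the 2025 panel 164/476 = 34.5%, the external panel 163/398 = 41.0% → the external panel
The external panel wins overall and in every proposal group — no reversal.

No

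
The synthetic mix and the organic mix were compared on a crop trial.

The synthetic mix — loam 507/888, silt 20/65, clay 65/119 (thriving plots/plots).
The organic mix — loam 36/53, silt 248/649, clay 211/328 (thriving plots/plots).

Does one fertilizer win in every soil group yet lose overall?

Loam: the synthetic mix 507/888 = 57.1%, the organic mix 36/53 = 67.9% → the organic mix
Silt: the synthetic mix 20/65 = 30.8%, the organic mix 248/649 = 38.2% → the organic mix
Clay: the synthetic mix 65/119 = 54.6%, the organic mix 211/328 = 64.3% → the organic mix
Overall: the synthetic mix 592/1072 = 55.2%, the organic mix 495/1030 = 48.1% → the synthetic mix
The organic mix wins each soil group but the synthetic mix wins overall — the comparison reverses. The organic mix's plots skew toward silt, which has a lower base rate.

Yes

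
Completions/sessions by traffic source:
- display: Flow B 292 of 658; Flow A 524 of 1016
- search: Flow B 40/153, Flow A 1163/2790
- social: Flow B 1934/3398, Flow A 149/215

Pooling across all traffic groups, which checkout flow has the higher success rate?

Display: Flow B 292/658 = 44.4%, Flow A 524/1016 = 51.6% → Flow A
Search: Flow B 40/153 = 26.1%, Flow A 1163/2790 = 41.7% → Flow A
Social: Flow B 1934/3398 = 56.9%, Flow A 149/215 = 69.3% → Flow A
Overall: Flow B 2266/4209 = 53.8%, Flow A 1836/4021 = 45.7% → Flow B
(Flow A wins every traffic group but Flow B wins overall — Flow A's sessions skew toward the low-rate search group.)

Flow B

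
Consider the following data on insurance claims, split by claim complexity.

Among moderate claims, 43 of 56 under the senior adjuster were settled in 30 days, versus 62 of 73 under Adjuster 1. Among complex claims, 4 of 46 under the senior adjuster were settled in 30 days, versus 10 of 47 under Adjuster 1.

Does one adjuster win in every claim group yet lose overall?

No

Moderate: the senior adjuster 43/56 = 76.8%, Adjuster 1 62/73 = 84.9% → Adjuster 1
Complex: the senior adjuster 4/46 = 8.7%, Adjuster 1 10/47 = 21.3% → Adjuster 1
Overall: the senior adjuster 47/102 = 46.1%, Adjuster 1 72/120 = 60.0% → Adjuster 1
Adjuster 1 wins overall and in every claim group — no reversal.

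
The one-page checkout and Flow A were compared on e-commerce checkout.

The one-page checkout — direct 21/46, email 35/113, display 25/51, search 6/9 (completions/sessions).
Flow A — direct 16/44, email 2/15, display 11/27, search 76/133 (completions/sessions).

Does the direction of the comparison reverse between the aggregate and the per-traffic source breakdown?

Direct: the one-page checkout 21/46 = 45.7%, Flow A 16/44 = 36.4% → the one-page checkout
Email: the one-page checkout 35/113 = 31.0%, Flow A 2/15 = 13.3% → the one-page checkout
Display: the one-page checkout 25/51 = 49.0%, Flow A 11/27 = 40.7% → the one-page checkout
Search: the one-page checkout 6/9 = 66.7%, Flow A 76/133 = 57.1% → the one-page checkout
Overall: the one-page checkout 87/219 = 39.7%, Flow A 105/219 = 47.9% → Flow A
The one-page checkout wins each traffic group but Flow A wins overall — the comparison reverses. The one-page checkout's sessions skew toward email, which has a lower base rate.

Yes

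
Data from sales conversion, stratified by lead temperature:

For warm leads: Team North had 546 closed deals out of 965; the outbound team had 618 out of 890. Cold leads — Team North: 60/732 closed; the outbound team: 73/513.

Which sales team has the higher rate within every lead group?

Warm: Team North 546/965 = 56.6%, the outbound team 618/890 = 69.4% → the outbound team
Cold: Team North 60/732 = 8.2%, the outbound team 73/513 = 14.2% → the outbound team
The outbound team has the higher rate in both groups.

the outbound team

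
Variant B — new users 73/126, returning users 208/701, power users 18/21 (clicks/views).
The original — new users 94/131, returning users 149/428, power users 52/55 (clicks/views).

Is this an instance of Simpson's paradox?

New users: Variant B 73/126 = 57.9%, the original 94/131 = 71.8% → the original
Returning users: Variant B 208/701 = 29.7%, the original 149/428 = 34.8% → the original
Power users: Variant B 18/21 = 85.7%, the original 52/55 = 94.5% → the original
Overall: Variant B 299/848 = 35.3%, the original 295/614 = 48.0% → the original
The original wins overall and in every user group — no reversal.

No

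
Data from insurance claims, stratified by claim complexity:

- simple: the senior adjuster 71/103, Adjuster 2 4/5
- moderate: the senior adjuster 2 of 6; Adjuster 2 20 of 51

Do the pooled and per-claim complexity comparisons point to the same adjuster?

Simple: the senior adjuster 71/103 = 68.9%, Adjuster 2 4/5 = 80.0% → Adjuster 2
Moderate: the senior adjuster 2/6 = 33.3%, Adjuster 2 20/51 = 39.2% → Adjuster 2
Overall: the senior adjuster 73/109 = 67.0%, Adjuster 2 24/56 = 42.9% → the senior adjuster
Adjuster 2 wins each claim group but the senior adjuster wins overall — the comparison reverses. Adjuster 2's claims skew toward moderate, which has a lower base rate.

No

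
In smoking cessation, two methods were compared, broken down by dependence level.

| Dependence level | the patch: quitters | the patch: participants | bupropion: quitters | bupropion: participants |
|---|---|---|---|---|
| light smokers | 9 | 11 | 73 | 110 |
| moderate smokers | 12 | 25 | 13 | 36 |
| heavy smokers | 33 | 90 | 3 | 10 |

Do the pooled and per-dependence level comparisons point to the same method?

Light smokers: the patch 9/11 = 81.8%, bupropion 73/110 = 66.4% → the patch
Moderate smokers: the patch 12/25 = 48.0%, bupropion 13/36 = 36.1% → the patch
Heavy smokers: the patch 33/90 = 36.7%, bupropion 3/10 = 30.0% → the patch
Overall: the patch 54/126 = 42.9%, bupropion 89/156 = 57.1% → bupropion
The patch wins each dependence group but bupropion wins overall — the comparison reverses. The patch's participants skew toward heavy smokers, which has a lower base rate.

No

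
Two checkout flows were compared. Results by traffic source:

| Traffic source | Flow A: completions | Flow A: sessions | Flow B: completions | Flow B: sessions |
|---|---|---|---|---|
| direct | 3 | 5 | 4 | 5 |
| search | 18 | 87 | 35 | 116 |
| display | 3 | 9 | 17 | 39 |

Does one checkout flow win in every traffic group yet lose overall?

No

Direct: Flow A 3/5 = 60.0%, Flow B 4/5 = 80.0% → Flow B
Search: Flow A 18/87 = 20.7%, Flow B 35/116 = 30.2% → Flow B
Display: Flow A 3/9 = 33.3%, Flow B 17/39 = 43.6% → Flow B
Overall: Flow A 24/101 = 23.8%, Flow B 56/160 = 35.0% → Flow B
Flow B wins overall and in every traffic group — no reversal.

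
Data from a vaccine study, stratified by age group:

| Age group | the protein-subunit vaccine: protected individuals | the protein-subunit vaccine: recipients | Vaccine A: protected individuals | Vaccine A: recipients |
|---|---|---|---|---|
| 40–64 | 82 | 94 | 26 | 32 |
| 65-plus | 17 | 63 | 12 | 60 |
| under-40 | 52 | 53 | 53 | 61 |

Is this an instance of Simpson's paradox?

No

40–64: the protein-subunit vaccine 82/94 = 87.2%, Vaccine A 26/32 = 81.2% → the protein-subunit vaccine
65-plus: the protein-subunit vaccine 17/63 = 27.0%, Vaccine A 12/60 = 20.0% → the protein-subunit vaccine
Under-40: the protein-subunit vaccine 52/53 = 98.1%, Vaccine A 53/61 = 86.9% → the protein-subunit vaccine
Overall: the protein-subunit vaccine 151/210 = 71.9%, Vaccine A 91/153 = 59.5% → the protein-subunit vaccine
The protein-subunit vaccine wins overall and in every age group — no reversal.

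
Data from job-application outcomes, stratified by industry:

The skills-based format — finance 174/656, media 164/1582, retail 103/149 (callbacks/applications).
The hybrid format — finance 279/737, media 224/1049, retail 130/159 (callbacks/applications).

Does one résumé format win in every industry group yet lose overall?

No

Finance: the skills-based format 174/656 = 26.5%, the hybrid format 279/737 = 37.9% → the hybrid format
Media: the skills-based format 164/1582 = 10.4%, the hybrid format 224/1049 = 21.4% → the hybrid format
Retail: the skills-based format 103/149 = 69.1%, the hybrid format 130/159 = 81.8% → the hybrid format
Overall: the skills-based format 441/2387 = 18.5%, the hybrid format 633/1945 = 32.5% → the hybrid format
The hybrid format wins overall and in every industry group — no reversal.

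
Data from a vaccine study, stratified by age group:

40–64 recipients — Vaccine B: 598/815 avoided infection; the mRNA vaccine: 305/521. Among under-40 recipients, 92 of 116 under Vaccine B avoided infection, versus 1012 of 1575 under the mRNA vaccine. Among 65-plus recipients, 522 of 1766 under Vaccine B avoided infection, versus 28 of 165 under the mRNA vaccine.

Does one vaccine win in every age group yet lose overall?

40–64: Vaccine B 598/815 = 73.4%, the mRNA vaccine 305/521 = 58.5% → Vaccine B
Under-40: Vaccine B 92/116 = 79.3%, the mRNA vaccine 1012/1575 = 64.3% → Vaccine B
65-plus: Vaccine B 522/1766 = 29.6%, the mRNA vaccine 28/165 = 17.0% → Vaccine B
Overall: Vaccine B 1212/2697 = 44.9%, the mRNA vaccine 1345/2261 = 59.5% → the mRNA vaccine
Vaccine B wins each age group but the mRNA vaccine wins overall — the comparison reverses. Vaccine B's recipients skew toward 65-plus, which has a lower base rate.

Yes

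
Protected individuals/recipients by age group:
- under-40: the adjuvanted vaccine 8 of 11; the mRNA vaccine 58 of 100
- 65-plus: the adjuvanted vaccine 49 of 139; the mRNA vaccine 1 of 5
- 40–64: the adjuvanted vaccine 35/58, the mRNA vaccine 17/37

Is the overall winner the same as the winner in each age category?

Under-40: the adjuvanted vaccine 8/11 = 72.7%, the mRNA vaccine 58/100 = 58.0% → the adjuvanted vaccine
65-plus: the adjuvanted vaccine 49/139 = 35.3%, the mRNA vaccine 1/5 = 20.0% → the adjuvanted vaccine
40–64: the adjuvanted vaccine 35/58 = 60.3%, the mRNA vaccine 17/37 = 45.9% → the adjuvanted vaccine
Overall: the adjuvanted vaccine 92/208 = 44.2%, the mRNA vaccine 76/142 = 53.5% → the mRNA vaccine
The adjuvanted vaccine wins each age group but the mRNA vaccine wins overall — the comparison reverses. The adjuvanted vaccine's recipients skew toward 65-plus, which has a lower base rate.

No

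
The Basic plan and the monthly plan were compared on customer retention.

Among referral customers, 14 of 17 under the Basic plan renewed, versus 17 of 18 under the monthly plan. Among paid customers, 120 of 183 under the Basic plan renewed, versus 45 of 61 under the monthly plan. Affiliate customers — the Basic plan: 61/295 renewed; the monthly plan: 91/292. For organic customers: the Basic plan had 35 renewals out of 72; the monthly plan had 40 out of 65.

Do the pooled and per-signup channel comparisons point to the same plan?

Yes

Referral: the Basic plan 14/17 = 82.4%, the monthly plan 17/18 = 94.4% → the monthly plan
Paid: the Basic plan 120/183 = 65.6%, the monthly plan 45/61 = 73.8% → the monthly plan
Affiliate: the Basic plan 61/295 = 20.7%, the monthly plan 91/292 = 31.2% → the monthly plan
Organic: the Basic plan 35/72 = 48.6%, the monthly plan 40/65 = 61.5% → the monthly plan
Overall: the Basic plan 230/567 = 40.6%, the monthly plan 193/436 = 44.3% → the monthly plan
The monthly plan wins overall and in every signup group — no reversal.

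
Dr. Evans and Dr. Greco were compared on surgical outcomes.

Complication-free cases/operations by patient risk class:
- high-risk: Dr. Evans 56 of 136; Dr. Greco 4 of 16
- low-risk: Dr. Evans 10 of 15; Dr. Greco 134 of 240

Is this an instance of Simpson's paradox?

High-risk: Dr. Evans 56/136 = 41.2%, Dr. Greco 4/16 = 25.0% → Dr. Evans
Low-risk: Dr. Evans 10/15 = 66.7%, Dr. Greco 134/240 = 55.8% → Dr. Evans
Overall: Dr. Evans 66/151 = 43.7%, Dr. Greco 138/256 = 53.9% → Dr. Greco
Dr. Evans wins each patient risk group but Dr. Greco wins overall — the comparison reverses. Dr. Evans's operations skew toward high-risk, which has a lower base rate.

Yes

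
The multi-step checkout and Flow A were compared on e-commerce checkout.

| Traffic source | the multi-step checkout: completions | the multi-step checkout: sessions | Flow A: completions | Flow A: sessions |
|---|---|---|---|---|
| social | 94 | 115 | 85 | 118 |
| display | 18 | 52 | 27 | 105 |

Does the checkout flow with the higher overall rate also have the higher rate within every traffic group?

Social: the multi-step checkout 94/115 = 81.7%, Flow A 85/118 = 72.0% → the multi-step checkout
Display: the multi-step checkout 18/52 = 34.6%, Flow A 27/105 = 25.7% → the multi-step checkout
Overall: the multi-step checkout 112/167 = 67.1%, Flow A 112/223 = 50.2% → the multi-step checkout
The multi-step checkout wins overall and in every traffic group — no reversal.

Yes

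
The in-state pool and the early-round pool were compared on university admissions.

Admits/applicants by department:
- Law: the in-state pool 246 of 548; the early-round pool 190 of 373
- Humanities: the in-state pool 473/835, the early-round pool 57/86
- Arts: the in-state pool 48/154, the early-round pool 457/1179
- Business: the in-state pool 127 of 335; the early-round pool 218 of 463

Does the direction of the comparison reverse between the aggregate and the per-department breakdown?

Yes

Law: the in-state pool 246/548 = 44.9%, the early-round pool 190/373 = 50.9% → the early-round pool
Humanities: the in-state pool 473/835 = 56.6%, the early-round pool 57/86 = 66.3% → the early-round pool
Arts: the in-state pool 48/154 = 31.2%, the early-round pool 457/1179 = 38.8% → the early-round pool
Business: the in-state pool 127/335 = 37.9%, the early-round pool 218/463 = 47.1% → the early-round pool
Overall: the in-state pool 894/1872 = 47.8%, the early-round pool 922/2101 = 43.9% → the in-state pool
The early-round pool wins each department group but the in-state pool wins overall — the comparison reverses. The early-round pool's applicants skew toward Arts, which has a lower base rate.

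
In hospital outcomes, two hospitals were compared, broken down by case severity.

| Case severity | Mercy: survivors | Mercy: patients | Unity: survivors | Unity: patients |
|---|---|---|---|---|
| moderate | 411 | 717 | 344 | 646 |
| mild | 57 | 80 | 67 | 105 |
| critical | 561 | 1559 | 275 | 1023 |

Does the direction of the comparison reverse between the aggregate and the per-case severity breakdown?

Moderate: Mercy 411/717 = 57.3%, Unity 344/646 = 53.3% → Mercy
Mild: Mercy 57/80 = 71.2%, Unity 67/105 = 63.8% → Mercy
Critical: Mercy 561/1559 = 36.0%, Unity 275/1023 = 26.9% → Mercy
Overall: Mercy 1029/2356 = 43.7%, Unity 686/1774 = 38.7% → Mercy
Mercy wins overall and in every case group — no reversal.

No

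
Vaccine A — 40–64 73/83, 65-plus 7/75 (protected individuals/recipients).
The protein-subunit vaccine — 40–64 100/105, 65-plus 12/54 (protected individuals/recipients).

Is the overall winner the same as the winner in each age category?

40–64: Vaccine A 73/83 = 88.0%, the protein-subunit vaccine 100/105 = 95.2% → the protein-subunit vaccine
65-plus: Vaccine A 7/75 = 9.3%, the protein-subunit vaccine 12/54 = 22.2% → the protein-subunit vaccine
Overall: Vaccine A 80/158 = 50.6%, the protein-subunit vaccine 112/159 = 70.4% → the protein-subunit vaccine
The protein-subunit vaccine wins overall and in every age group — no reversal.

Yes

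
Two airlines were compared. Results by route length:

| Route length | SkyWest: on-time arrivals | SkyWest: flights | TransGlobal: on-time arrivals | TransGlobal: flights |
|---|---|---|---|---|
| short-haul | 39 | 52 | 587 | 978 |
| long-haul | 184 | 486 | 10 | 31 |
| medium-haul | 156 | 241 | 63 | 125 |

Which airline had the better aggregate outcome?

TransGlobal

Short-haul: SkyWest 39/52 = 75.0%, TransGlobal 587/978 = 60.0% → SkyWest
Long-haul: SkyWest 184/486 = 37.9%, TransGlobal 10/31 = 32.3% → SkyWest
Medium-haul: SkyWest 156/241 = 64.7%, TransGlobal 63/125 = 50.4% → SkyWest
Overall: SkyWest 379/779 = 48.7%, TransGlobal 660/1134 = 58.2% → TransGlobal
(SkyWest wins every route group but TransGlobal wins overall — SkyWest's flights skew toward the low-rate long-haul group.)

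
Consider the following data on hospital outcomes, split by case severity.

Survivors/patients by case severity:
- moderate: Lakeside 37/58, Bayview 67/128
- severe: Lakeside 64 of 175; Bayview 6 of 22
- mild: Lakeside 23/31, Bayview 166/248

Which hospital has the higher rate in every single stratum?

Lakeside

Moderate: Lakeside 37/58 = 63.8%, Bayview 67/128 = 52.3% → Lakeside
Severe: Lakeside 64/175 = 36.6%, Bayview 6/22 = 27.3% → Lakeside
Mild: Lakeside 23/31 = 74.2%, Bayview 166/248 = 66.9% → Lakeside
Lakeside has the higher rate in all 3 groups.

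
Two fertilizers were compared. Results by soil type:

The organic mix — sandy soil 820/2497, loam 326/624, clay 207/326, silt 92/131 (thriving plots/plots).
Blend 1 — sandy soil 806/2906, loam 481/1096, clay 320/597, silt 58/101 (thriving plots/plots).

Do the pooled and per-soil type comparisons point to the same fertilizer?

Yes

Sandy soil: the organic mix 820/2497 = 32.8%, Blend 1 806/2906 = 27.7% → the organic mix
Loam: the organic mix 326/624 = 52.2%, Blend 1 481/1096 = 43.9% → the organic mix
Clay: the organic mix 207/326 = 63.5%, Blend 1 320/597 = 53.6% → the organic mix
Silt: the organic mix 92/131 = 70.2%, Blend 1 58/101 = 57.4% → the organic mix
Overall: the organic mix 1445/3578 = 40.4%, Blend 1 1665/4700 = 35.4% → the organic mix
The organic mix wins overall and in every soil group — no reversal.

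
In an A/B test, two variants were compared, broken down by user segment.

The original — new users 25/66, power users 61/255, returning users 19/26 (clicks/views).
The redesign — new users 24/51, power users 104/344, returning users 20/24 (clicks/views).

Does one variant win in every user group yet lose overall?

No

New users: the original 25/66 = 37.9%, the redesign 24/51 = 47.1% → the redesign
Power users: the original 61/255 = 23.9%, the redesign 104/344 = 30.2% → the redesign
Returning users: the original 19/26 = 73.1%, the redesign 20/24 = 83.3% → the redesign
Overall: the original 105/347 = 30.3%, the redesign 148/419 = 35.3% → the redesign
The redesign wins overall and in every user group — no reversal.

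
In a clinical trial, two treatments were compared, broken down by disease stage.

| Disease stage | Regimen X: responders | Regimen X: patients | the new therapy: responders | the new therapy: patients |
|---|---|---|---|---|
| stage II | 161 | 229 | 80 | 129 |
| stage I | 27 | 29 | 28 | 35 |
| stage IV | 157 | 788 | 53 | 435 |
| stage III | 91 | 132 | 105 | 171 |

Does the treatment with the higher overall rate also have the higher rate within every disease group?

Stage II: Regimen X 161/229 = 70.3%, the new therapy 80/129 = 62.0% → Regimen X
Stage I: Regimen X 27/29 = 93.1%, the new therapy 28/35 = 80.0% → Regimen X
Stage IV: Regimen X 157/788 = 19.9%, the new therapy 53/435 = 12.2% → Regimen X
Stage III: Regimen X 91/132 = 68.9%, the new therapy 105/171 = 61.4% → Regimen X
Overall: Regimen X 436/1178 = 37.0%, the new therapy 266/770 = 34.5% → Regimen X
Regimen X wins overall and in every disease group — no reversal.

Yes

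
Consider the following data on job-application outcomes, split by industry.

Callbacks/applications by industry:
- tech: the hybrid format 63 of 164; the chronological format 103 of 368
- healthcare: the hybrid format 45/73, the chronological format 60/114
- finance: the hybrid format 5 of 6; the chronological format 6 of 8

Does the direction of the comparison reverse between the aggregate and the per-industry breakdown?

No

Tech: the hybrid format 63/164 = 38.4%, the chronological format 103/368 = 28.0% → the hybrid format
Healthcare: the hybrid format 45/73 = 61.6%, the chronological format 60/114 = 52.6% → the hybrid format
Finance: the hybrid format 5/6 = 83.3%, the chronological format 6/8 = 75.0% → the hybrid format
Overall: the hybrid format 113/243 = 46.5%, the chronological format 169/490 = 34.5% → the hybrid format
The hybrid format wins overall and in every industry group — no reversal.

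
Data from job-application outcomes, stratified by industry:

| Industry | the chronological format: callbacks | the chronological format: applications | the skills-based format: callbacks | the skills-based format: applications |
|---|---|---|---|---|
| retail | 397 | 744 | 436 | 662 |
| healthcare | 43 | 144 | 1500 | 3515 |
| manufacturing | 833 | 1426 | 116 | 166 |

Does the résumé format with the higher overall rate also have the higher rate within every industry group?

No

Retail: the chronological format 397/744 = 53.4%, the skills-based format 436/662 = 65.9% → the skills-based format
Healthcare: the chronological format 43/144 = 29.9%, the skills-based format 1500/3515 = 42.7% → the skills-based format
Manufacturing: the chronological format 833/1426 = 58.4%, the skills-based format 116/166 = 69.9% → the skills-based format
Overall: the chronological format 1273/2314 = 55.0%, the skills-based format 2052/4343 = 47.2% → the chronological format
The skills-based format wins each industry group but the chronological format wins overall — the comparison reverses. The skills-based format's applications skew toward healthcare, which has a lower base rate.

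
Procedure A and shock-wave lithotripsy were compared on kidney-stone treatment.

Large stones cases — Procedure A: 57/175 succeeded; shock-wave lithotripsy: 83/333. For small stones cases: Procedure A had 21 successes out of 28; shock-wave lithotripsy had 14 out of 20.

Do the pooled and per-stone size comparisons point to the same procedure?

Large stones: Procedure A 57/175 = 32.6%, shock-wave lithotripsy 83/333 = 24.9% → Procedure A
Small stones: Procedure A 21/28 = 75.0%, shock-wave lithotripsy 14/20 = 70.0% → Procedure A
Overall: Procedure A 78/203 = 38.4%, shock-wave lithotripsy 97/353 = 27.5% → Procedure A
Procedure A wins overall and in every stone group — no reversal.

Yes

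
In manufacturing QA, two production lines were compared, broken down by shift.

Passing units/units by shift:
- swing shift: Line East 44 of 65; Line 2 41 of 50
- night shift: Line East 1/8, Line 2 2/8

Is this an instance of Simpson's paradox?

Swing shift: Line East 44/65 = 67.7%, Line 2 41/50 = 82.0% → Line 2
Night shift: Line East 1/8 = 12.5%, Line 2 2/8 = 25.0% → Line 2
Overall: Line East 45/73 = 61.6%, Line 2 43/58 = 74.1% → Line 2
Line 2 wins overall and in every shift group — no reversal.

No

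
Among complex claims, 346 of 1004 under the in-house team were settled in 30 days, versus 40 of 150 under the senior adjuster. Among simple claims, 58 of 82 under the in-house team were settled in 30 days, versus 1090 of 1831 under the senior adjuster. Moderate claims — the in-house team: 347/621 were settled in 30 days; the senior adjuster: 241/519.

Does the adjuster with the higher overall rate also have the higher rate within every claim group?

Complex: the in-house team 346/1004 = 34.5%, the senior adjuster 40/150 = 26.7% → the in-house team
Simple: the in-house team 58/82 = 70.7%, the senior adjuster 1090/1831 = 59.5% → the in-house team
Moderate: the in-house team 347/621 = 55.9%, the senior adjuster 241/519 = 46.4% → the in-house team
Overall: the in-house team 751/1707 = 44.0%, the senior adjuster 1371/2500 = 54.8% → the senior adjuster
The in-house team wins each claim group but the senior adjuster wins overall — the comparison reverses. The in-house team's claims skew toward complex, which has a lower base rate.

No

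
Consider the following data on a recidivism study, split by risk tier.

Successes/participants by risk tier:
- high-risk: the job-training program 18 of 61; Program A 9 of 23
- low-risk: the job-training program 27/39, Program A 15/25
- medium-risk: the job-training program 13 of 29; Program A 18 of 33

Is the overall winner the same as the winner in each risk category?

No

High-risk: the job-training program 18/61 = 29.5%, Program A 9/23 = 39.1% → Program A
Low-risk: the job-training program 27/39 = 69.2%, Program A 15/25 = 60.0% → the job-training program
Medium-risk: the job-training program 13/29 = 44.8%, Program A 18/33 = 54.5% → Program A
Overall: the job-training program 58/129 = 45.0%, Program A 42/81 = 51.9% → Program A
Neither sweeps: the job-training program wins 1 of 3 groups, Program A wins 2. Program A wins overall but not every group — no Simpson reversal.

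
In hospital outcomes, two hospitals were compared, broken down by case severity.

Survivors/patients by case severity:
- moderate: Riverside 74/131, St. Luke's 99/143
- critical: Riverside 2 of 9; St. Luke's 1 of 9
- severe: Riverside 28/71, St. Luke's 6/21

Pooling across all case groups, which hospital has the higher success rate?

St. Luke's

Moderate: Riverside 74/131 = 56.5%, St. Luke's 99/143 = 69.2% → St. Luke's
Critical: Riverside 2/9 = 22.2%, St. Luke's 1/9 = 11.1% → Riverside
Severe: Riverside 28/71 = 39.4%, St. Luke's 6/21 = 28.6% → Riverside
Overall: Riverside 104/211 = 49.3%, St. Luke's 106/173 = 61.3% → St. Luke's
(Neither sweeps every case group, but St. Luke's has the higher pooled rate.)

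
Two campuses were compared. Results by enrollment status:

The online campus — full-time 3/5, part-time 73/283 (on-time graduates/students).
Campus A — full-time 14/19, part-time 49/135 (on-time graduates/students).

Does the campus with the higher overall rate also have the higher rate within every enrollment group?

Full-time: the online campus 3/5 = 60.0%, Campus A 14/19 = 73.7% → Campus A
Part-time: the online campus 73/283 = 25.8%, Campus A 49/135 = 36.3% → Campus A
Overall: the online campus 76/288 = 26.4%, Campus A 63/154 = 40.9% → Campus A
Campus A wins overall and in every enrollment group — no reversal.

Yes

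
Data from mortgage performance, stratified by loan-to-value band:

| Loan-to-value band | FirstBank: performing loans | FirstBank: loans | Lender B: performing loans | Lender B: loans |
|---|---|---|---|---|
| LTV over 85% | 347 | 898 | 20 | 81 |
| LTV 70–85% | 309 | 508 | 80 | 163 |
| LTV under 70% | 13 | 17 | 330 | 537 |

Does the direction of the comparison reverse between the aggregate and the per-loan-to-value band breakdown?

Yes

LTV over 85%: FirstBank 347/898 = 38.6%, Lender B 20/81 = 24.7% → FirstBank
LTV 70–85%: FirstBank 309/508 = 60.8%, Lender B 80/163 = 49.1% → FirstBank
LTV under 70%: FirstBank 13/17 = 76.5%, Lender B 330/537 = 61.5% → FirstBank
Overall: FirstBank 669/1423 = 47.0%, Lender B 430/781 = 55.1% → Lender B
FirstBank wins each loan-to-value group but Lender B wins overall — the comparison reverses. FirstBank's loans skew toward LTV over 85%, which has a lower base rate.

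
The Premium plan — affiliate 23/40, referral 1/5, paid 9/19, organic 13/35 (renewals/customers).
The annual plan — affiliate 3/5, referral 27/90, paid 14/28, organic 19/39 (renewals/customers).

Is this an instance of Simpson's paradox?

Affiliate: the Premium plan 23/40 = 57.5%, the annual plan 3/5 = 60.0% → the annual plan
Referral: the Premium plan 1/5 = 20.0%, the annual plan 27/90 = 30.0% → the annual plan
Paid: the Premium plan 9/19 = 47.4%, the annual plan 14/28 = 50.0% → the annual plan
Organic: the Premium plan 13/35 = 37.1%, the annual plan 19/39 = 48.7% → the annual plan
Overall: the Premium plan 46/99 = 46.5%, the annual plan 63/162 = 38.9% → the Premium plan
The annual plan wins each signup group but the Premium plan wins overall — the comparison reverses. The annual plan's customers skew toward referral, which has a lower base rate.

Yes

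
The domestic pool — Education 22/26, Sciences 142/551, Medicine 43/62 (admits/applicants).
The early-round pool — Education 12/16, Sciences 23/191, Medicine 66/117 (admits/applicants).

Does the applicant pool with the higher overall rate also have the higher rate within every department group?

Yes

Education: the domestic pool 22/26 = 84.6%, the early-round pool 12/16 = 75.0% → the domestic pool
Sciences: the domestic pool 142/551 = 25.8%, the early-round pool 23/191 = 12.0% → the domestic pool
Medicine: the domestic pool 43/62 = 69.4%, the early-round pool 66/117 = 56.4% → the domestic pool
Overall: the domestic pool 207/639 = 32.4%, the early-round pool 101/324 = 31.2% → the domestic pool
The domestic pool wins overall and in every department group — no reversal.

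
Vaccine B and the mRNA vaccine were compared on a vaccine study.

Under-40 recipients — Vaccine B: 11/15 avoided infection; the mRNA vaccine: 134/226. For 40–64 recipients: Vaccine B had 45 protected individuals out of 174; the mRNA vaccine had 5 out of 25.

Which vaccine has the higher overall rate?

Under-40: Vaccine B 11/15 = 73.3%, the mRNA vaccine 134/226 = 59.3% → Vaccine B
40–64: Vaccine B 45/174 = 25.9%, the mRNA vaccine 5/25 = 20.0% → Vaccine B
Overall: Vaccine B 56/189 = 29.6%, the mRNA vaccine 139/251 = 55.4% → the mRNA vaccine
(Vaccine B wins every age group but the mRNA vaccine wins overall — Vaccine B's recipients skew toward the low-rate 40–64 group.)

the mRNA vaccine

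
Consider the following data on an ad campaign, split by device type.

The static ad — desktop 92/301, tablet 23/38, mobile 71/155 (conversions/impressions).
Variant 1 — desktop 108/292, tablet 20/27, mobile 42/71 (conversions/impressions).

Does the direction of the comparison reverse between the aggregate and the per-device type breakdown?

Desktop: the static ad 92/301 = 30.6%, Variant 1 108/292 = 37.0% → Variant 1
Tablet: the static ad 23/38 = 60.5%, Variant 1 20/27 = 74.1% → Variant 1
Mobile: the static ad 71/155 = 45.8%, Variant 1 42/71 = 59.2% → Variant 1
Overall: the static ad 186/494 = 37.7%, Variant 1 170/390 = 43.6% → Variant 1
Variant 1 wins overall and in every device group — no reversal.

No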